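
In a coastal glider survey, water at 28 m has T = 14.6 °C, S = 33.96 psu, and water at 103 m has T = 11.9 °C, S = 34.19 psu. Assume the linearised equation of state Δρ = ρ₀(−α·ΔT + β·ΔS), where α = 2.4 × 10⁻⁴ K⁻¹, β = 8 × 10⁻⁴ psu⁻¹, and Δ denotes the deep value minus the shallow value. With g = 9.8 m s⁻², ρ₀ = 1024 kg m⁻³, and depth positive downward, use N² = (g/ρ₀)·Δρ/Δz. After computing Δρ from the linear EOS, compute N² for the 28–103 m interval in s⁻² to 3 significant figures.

ΔT = -2.7 K, ΔS = +0.23 psu (deep − shallow).
Δρ/ρ₀ = −αΔT + βΔS = 6.48 × 10⁻⁴ + 1.84 × 10⁻⁴ = 8.32 × 10⁻⁴, so Δρ ≈ 0.8520 kg m⁻³.
N² = (g/ρ₀)·Δρ/Δz = g·(Δρ/ρ₀)/Δz = 9.8 × 8.32 × 10⁻⁴ / 75 = 1.0871 × 10⁻⁴ s⁻² ≈ 1.09 × 10⁻⁴ s⁻².

1.09 × 10⁻⁴ s⁻²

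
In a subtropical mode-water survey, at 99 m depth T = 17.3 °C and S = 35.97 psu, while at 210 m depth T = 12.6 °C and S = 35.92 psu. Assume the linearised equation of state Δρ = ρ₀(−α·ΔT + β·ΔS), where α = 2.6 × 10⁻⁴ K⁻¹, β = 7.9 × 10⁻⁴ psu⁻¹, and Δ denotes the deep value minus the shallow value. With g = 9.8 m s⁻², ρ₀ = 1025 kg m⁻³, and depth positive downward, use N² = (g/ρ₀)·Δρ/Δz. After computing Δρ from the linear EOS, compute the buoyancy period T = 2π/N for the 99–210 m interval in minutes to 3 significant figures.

ΔT = -4.7 K, ΔS = -0.05 psu (deep − shallow).
Δρ/ρ₀ = −αΔT + βΔS = 1.222 × 10⁻³ − 3.95 × 10⁻⁵ = 1.1825 × 10⁻³, so Δρ ≈ 1.212 kg m⁻³.
N² = (g/ρ₀)·Δρ/Δz = g·(Δρ/ρ₀)/Δz = 9.8 × 1.1825 × 10⁻³ / 111 = 1.0440 × 10⁻⁴ s⁻².
N = √(1.0440 × 10⁻⁴) = 0.010218 rad s⁻¹ → T = 2π/N = 614.91 s = 10.248 min ≈ 10.2 min.

10.2 min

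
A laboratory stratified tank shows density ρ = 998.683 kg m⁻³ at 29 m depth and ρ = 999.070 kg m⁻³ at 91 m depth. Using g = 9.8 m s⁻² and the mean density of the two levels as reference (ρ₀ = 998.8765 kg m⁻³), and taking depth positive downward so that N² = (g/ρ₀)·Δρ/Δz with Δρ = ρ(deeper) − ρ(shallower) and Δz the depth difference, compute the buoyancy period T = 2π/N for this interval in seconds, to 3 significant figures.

Δρ = 999.070 − 998.683 = 0.387 kg m⁻³ over Δz = 91 − 29 = 62 m.
N² = (9.8/998.8765) × (0.387/62) = 6.1240 × 10⁻⁵ s⁻².
N = √(6.1240 × 10⁻⁵) = 7.8256 × 10⁻³ rad s⁻¹, so T = 2π/N = 802.90 s ≈ 803 s.
N² > 0, so the interval is statically stable.

803 s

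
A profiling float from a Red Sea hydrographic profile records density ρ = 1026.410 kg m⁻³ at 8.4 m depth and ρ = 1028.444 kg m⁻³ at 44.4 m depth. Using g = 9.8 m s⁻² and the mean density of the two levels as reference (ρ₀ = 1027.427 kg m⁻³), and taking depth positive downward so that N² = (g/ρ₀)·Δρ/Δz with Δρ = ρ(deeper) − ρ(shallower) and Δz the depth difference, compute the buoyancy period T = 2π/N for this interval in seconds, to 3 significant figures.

271 s

Δρ = 1028.444 − 1026.410 = 2.034 kg m⁻³ over Δz = 44.4 − 8.4 = 36 m.
N² = (9.8/1027.427) × (2.034/36) = 5.3892 × 10⁻⁴ s⁻².
N = √(5.3892 × 10⁻⁴) = 0.023215 rad s⁻¹, so T = 2π/N = 270.65 s ≈ 271 s.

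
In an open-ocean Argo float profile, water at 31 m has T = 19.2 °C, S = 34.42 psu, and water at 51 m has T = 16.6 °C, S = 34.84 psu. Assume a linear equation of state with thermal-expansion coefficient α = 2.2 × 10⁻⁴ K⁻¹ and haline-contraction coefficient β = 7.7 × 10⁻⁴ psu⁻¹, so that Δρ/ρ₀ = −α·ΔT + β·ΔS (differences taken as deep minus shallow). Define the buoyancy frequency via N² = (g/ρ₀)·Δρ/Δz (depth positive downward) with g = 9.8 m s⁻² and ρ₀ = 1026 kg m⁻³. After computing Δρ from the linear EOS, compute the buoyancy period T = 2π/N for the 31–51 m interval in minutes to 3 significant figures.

5.00 min

ΔT = -2.6 K, ΔS = +0.42 psu (deep − shallow).
Δρ/ρ₀ = −αΔT + βΔS = 5.72 × 10⁻⁴ + 3.234 × 10⁻⁴ = 8.954 × 10⁻⁴, so Δρ ≈ 0.9187 kg m⁻³.
N² = (g/ρ₀)·Δρ/Δz = g·(Δρ/ρ₀)/Δz = 9.8 × 8.954 × 10⁻⁴ / 20 = 4.3875 × 10⁻⁴ s⁻².
N = √(4.3875 × 10⁻⁴) = 0.020946 rad s⁻¹ → T = 2π/N = 299.97 s = 4.9995 min ≈ 5.00 min.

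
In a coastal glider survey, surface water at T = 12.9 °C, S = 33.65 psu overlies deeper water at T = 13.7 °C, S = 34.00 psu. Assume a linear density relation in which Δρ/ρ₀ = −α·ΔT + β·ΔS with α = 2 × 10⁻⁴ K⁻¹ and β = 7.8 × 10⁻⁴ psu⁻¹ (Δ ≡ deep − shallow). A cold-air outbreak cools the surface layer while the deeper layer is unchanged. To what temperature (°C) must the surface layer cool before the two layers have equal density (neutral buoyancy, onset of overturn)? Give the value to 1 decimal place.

Neutral buoyancy requires Δρ = 0, i.e. −α(T_deep − T_surf′) + β(S_deep − S_surf) = 0.
T_surf′ = T_deep − (β/α)·ΔS = 13.7 − (7.8 × 10⁻⁴/2 × 10⁻⁴)·(+0.35) = 12.335 °C.
Cooling required: 12.9 − (12.335) = 0.565 °C.

12.3 °C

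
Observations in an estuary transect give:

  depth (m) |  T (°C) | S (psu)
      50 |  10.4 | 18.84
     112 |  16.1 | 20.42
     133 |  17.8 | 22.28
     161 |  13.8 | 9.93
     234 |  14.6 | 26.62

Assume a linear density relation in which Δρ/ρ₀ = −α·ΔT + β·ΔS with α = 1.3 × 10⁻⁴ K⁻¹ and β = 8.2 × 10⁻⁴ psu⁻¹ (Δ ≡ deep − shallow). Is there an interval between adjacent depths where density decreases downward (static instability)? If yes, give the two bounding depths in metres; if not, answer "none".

Evaluate Δρ/ρ₀ = −αΔT + βΔS across each adjacent pair:
  50–112 m: −αΔT+βΔS = −(1.3 × 10⁻⁴)(+5.7)+(8.2 × 10⁻⁴)(+1.58) = 5.5 × 10⁻⁴ → stable
  112–133 m: −αΔT+βΔS = −(1.3 × 10⁻⁴)(+1.7)+(8.2 × 10⁻⁴)(+1.86) = 1.3 × 10⁻³ → stable
  133–161 m: −αΔT+βΔS = −(1.3 × 10⁻⁴)(-4.0)+(8.2 × 10⁻⁴)(-12.35) = -9.6 × 10⁻³ → UNSTABLE
  161–234 m: −αΔT+βΔS = −(1.3 × 10⁻⁴)(+0.8)+(8.2 × 10⁻⁴)(+16.69) = 0.014 → stable
The 133–161 m interval has Δρ < 0: lighter water underlies denser water.

133–161 m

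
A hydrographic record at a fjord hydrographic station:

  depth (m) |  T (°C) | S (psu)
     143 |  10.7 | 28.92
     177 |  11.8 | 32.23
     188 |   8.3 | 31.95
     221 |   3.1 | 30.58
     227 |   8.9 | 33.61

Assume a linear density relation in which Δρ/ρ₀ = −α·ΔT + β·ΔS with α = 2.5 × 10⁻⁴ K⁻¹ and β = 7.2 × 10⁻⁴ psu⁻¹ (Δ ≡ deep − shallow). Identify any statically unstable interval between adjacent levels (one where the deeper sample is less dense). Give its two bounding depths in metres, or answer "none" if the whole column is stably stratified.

none

Evaluate Δρ/ρ₀ = −αΔT + βΔS across each adjacent pair:
  143–177 m: −αΔT+βΔS = −(2.5 × 10⁻⁴)(+1.1)+(7.2 × 10⁻⁴)(+3.31) = 2.1 × 10⁻³ → stable
  177–188 m: −αΔT+βΔS = −(2.5 × 10⁻⁴)(-3.5)+(7.2 × 10⁻⁴)(-0.28) = 6.7 × 10⁻⁴ → stable
  188–221 m: −αΔT+βΔS = −(2.5 × 10⁻⁴)(-5.2)+(7.2 × 10⁻⁴)(-1.37) = 3.1 × 10⁻⁴ → stable
  221–227 m: −αΔT+βΔS = −(2.5 × 10⁻⁴)(+5.8)+(7.2 × 10⁻⁴)(+3.03) = 7.3 × 10⁻⁴ → stable
Every interval has Δρ > 0: the column is stably stratified throughout.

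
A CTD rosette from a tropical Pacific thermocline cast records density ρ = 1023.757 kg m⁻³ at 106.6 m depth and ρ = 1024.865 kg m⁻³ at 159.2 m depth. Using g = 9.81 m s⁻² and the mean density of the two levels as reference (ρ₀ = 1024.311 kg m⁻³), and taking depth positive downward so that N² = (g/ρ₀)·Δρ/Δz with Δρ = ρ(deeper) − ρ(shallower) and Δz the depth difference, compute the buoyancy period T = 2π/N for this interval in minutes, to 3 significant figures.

Δρ = 1024.865 − 1023.757 = 1.108 kg m⁻³ over Δz = 159.2 − 106.6 = 52.6 m.
N² = (9.81/1024.311) × (1.108/52.6) = 2.0174 × 10⁻⁴ s⁻².
N = √(2.0174 × 10⁻⁴) = 0.014204 rad s⁻¹, so T = 2π/N = 442.35 s = 7.3725 min ≈ 7.37 min.

7.37 min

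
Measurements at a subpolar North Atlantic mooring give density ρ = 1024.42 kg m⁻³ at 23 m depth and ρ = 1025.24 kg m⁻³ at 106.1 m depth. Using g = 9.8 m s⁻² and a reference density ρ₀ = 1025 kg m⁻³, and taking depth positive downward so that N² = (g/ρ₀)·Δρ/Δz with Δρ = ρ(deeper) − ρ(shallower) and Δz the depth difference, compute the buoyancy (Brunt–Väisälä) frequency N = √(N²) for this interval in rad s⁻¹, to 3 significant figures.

Δρ = 1025.24 − 1024.42 = 0.82 kg m⁻³ over Δz = 106.1 − 23 = 83.1 m.
N² = (9.8/1025) × (0.82/83.1) = 9.4344 × 10⁻⁵ s⁻².
N = √(9.4344 × 10⁻⁵) = 9.7131 × 10⁻³ rad s⁻¹ ≈ 9.71 × 10⁻³ rad s⁻¹.

9.71 × 10⁻³ rad s⁻¹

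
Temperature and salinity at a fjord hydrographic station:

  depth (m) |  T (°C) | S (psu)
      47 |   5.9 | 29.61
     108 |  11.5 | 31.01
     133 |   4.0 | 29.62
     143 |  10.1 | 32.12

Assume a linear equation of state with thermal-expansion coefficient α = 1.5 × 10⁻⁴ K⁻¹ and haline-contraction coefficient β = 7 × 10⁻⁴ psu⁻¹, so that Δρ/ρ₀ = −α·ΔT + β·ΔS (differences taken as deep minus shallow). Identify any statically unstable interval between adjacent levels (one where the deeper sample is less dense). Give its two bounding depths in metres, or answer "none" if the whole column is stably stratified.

Evaluate Δρ/ρ₀ = −αΔT + βΔS across each adjacent pair:
  47–108 m: −αΔT+βΔS = −(1.5 × 10⁻⁴)(+5.6)+(7 × 10⁻⁴)(+1.40) = 1.4 × 10⁻⁴ → stable
  108–133 m: −αΔT+βΔS = −(1.5 × 10⁻⁴)(-7.5)+(7 × 10⁻⁴)(-1.39) = 1.5 × 10⁻⁴ → stable
  133–143 m: −αΔT+βΔS = −(1.5 × 10⁻⁴)(+6.1)+(7 × 10⁻⁴)(+2.50) = 8.4 × 10⁻⁴ → stable
Every interval has Δρ > 0: the column is stably stratified throughout.

none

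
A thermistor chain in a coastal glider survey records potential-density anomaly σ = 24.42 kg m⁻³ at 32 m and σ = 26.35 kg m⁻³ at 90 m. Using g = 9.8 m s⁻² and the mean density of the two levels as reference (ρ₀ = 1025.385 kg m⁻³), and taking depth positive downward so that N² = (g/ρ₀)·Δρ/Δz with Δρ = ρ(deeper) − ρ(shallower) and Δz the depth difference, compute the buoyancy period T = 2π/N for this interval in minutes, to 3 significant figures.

5.87 min

Δρ = 1026.35 − 1024.42 = 1.93 kg m⁻³ over Δz = 90 − 32 = 58 m.
N² = (9.8/1025.385) × (1.93/58) = 3.1803 × 10⁻⁴ s⁻².
N = √(3.1803 × 10⁻⁴) = 0.017833 rad s⁻¹, so T = 2π/N = 352.33 s = 5.8722 min ≈ 5.87 min.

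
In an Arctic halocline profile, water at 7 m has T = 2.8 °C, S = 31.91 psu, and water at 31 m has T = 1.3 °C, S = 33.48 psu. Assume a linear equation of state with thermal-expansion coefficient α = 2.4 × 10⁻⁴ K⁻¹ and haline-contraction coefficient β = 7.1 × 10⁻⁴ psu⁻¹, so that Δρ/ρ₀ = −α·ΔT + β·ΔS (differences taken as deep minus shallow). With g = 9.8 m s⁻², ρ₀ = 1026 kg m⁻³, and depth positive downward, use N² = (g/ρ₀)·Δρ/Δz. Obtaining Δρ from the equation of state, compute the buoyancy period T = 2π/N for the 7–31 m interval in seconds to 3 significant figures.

ΔT = -1.5 K, ΔS = +1.57 psu (deep − shallow).
Δρ/ρ₀ = −αΔT + βΔS = 3.60 × 10⁻⁴ + 1.1147 × 10⁻³ = 1.4747 × 10⁻³, so Δρ ≈ 1.513 kg m⁻³.
N² = (g/ρ₀)·Δρ/Δz = g·(Δρ/ρ₀)/Δz = 9.8 × 1.4747 × 10⁻³ / 24 = 6.0217 × 10⁻⁴ s⁻².
N = √(6.0217 × 10⁻⁴) = 0.024539 rad s⁻¹ → T = 2π/N = 256.05 s ≈ 256 s.

256 s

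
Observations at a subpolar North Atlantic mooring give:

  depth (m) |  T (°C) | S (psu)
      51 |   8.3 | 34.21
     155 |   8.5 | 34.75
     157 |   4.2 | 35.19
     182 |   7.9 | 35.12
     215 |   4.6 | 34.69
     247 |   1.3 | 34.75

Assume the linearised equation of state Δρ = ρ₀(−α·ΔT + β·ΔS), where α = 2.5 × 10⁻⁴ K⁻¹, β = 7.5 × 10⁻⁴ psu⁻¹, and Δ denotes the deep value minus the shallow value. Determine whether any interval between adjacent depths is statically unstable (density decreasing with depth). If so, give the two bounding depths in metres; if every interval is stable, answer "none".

157–182 m

Evaluate Δρ/ρ₀ = −αΔT + βΔS across each adjacent pair:
  51–155 m: −αΔT+βΔS = −(2.5 × 10⁻⁴)(+0.2)+(7.5 × 10⁻⁴)(+0.54) = 3.6 × 10⁻⁴ → stable
  155–157 m: −αΔT+βΔS = −(2.5 × 10⁻⁴)(-4.3)+(7.5 × 10⁻⁴)(+0.44) = 1.4 × 10⁻³ → stable
  157–182 m: −αΔT+βΔS = −(2.5 × 10⁻⁴)(+3.7)+(7.5 × 10⁻⁴)(-0.07) = -9.8 × 10⁻⁴ → UNSTABLE
  182–215 m: −αΔT+βΔS = −(2.5 × 10⁻⁴)(-3.3)+(7.5 × 10⁻⁴)(-0.43) = 5.0 × 10⁻⁴ → stable
  215–247 m: −αΔT+βΔS = −(2.5 × 10⁻⁴)(-3.3)+(7.5 × 10⁻⁴)(+0.06) = 8.7 × 10⁻⁴ → stable
The 157–182 m interval has Δρ < 0: lighter water underlies denser water.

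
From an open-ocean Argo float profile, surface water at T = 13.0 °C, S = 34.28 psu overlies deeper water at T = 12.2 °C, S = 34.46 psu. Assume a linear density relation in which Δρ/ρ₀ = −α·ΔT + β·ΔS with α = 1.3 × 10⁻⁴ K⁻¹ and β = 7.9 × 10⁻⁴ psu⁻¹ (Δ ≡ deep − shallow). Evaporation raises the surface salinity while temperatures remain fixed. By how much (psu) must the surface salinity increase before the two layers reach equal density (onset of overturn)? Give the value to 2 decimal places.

Neutral buoyancy requires −α(T_deep − T_surf) + β(S_deep − S_surf′) = 0.
S_surf′ = S_deep − (α/β)·ΔT = 34.46 − (1.3 × 10⁻⁴/7.9 × 10⁻⁴)·(-0.8) = 34.5916 psu.
Increase required: 34.5916 − 34.28 = 0.3116 psu.

0.31 psu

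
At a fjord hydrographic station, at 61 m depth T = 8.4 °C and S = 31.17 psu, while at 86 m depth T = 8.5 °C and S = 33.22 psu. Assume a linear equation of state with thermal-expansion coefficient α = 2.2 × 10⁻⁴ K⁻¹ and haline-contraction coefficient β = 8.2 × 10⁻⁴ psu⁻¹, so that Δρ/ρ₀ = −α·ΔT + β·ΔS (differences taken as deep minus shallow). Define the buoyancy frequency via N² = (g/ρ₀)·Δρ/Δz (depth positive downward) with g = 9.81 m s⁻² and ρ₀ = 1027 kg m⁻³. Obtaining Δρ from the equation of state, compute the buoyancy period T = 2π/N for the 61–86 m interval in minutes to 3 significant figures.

4.10 min

ΔT = +0.1 K, ΔS = +2.05 psu (deep − shallow).
Δρ/ρ₀ = −αΔT + βΔS = -2.20 × 10⁻⁵ + 1.681 × 10⁻³ = 1.659 × 10⁻³, so Δρ ≈ 1.704 kg m⁻³.
N² = (g/ρ₀)·Δρ/Δz = g·(Δρ/ρ₀)/Δz = 9.81 × 1.659 × 10⁻³ / 25 = 6.5099 × 10⁻⁴ s⁻².
N = √(6.5099 × 10⁻⁴) = 0.025515 rad s⁻¹ → T = 2π/N = 246.25 s = 4.1042 min ≈ 4.10 min.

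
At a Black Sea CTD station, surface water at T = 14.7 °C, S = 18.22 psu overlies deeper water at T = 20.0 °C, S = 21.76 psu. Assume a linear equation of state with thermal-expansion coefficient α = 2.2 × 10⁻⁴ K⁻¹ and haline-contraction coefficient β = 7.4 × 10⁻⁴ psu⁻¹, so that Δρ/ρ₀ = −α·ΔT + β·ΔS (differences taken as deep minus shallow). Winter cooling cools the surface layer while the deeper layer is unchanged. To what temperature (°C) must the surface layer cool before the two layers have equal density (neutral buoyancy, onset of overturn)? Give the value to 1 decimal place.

Neutral buoyancy requires Δρ = 0, i.e. −α(T_deep − T_surf′) + β(S_deep − S_surf) = 0.
T_surf′ = T_deep − (β/α)·ΔS = 20.0 − (7.4 × 10⁻⁴/2.2 × 10⁻⁴)·(+3.54) = 8.093 °C.
Cooling required: 14.7 − (8.093) = 6.607 °C.

8.1 °C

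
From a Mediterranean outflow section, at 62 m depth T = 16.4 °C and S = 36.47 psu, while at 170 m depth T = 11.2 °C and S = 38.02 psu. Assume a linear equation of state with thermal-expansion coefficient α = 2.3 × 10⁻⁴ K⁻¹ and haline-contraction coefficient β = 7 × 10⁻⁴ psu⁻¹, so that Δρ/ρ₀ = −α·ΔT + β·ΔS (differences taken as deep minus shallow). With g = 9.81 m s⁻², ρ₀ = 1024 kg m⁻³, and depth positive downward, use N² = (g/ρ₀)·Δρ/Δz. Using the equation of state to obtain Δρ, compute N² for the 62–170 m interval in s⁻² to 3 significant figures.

ΔT = -5.2 K, ΔS = +1.55 psu (deep − shallow).
Δρ/ρ₀ = −αΔT + βΔS = 1.196 × 10⁻³ + 1.085 × 10⁻³ = 2.281 × 10⁻³, so Δρ ≈ 2.336 kg m⁻³.
N² = (g/ρ₀)·Δρ/Δz = g·(Δρ/ρ₀)/Δz = 9.81 × 2.281 × 10⁻³ / 108 = 2.0719 × 10⁻⁴ s⁻² ≈ 2.07 × 10⁻⁴ s⁻².

2.07 × 10⁻⁴ s⁻²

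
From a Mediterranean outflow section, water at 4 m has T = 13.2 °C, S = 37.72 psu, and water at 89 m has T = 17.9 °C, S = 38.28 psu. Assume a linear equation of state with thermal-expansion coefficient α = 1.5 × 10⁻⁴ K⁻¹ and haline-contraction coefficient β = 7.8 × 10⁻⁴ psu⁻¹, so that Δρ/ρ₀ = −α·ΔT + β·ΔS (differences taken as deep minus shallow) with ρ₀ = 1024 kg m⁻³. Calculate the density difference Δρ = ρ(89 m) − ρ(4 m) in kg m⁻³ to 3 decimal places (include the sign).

-0.275 kg m⁻³

ΔT = +4.7 K, ΔS = +0.56 psu (deep − shallow).
Δρ/ρ₀ = −(1.5 × 10⁻⁴)(+4.7) + (7.8 × 10⁻⁴)(+0.56) = -2.682 × 10⁻⁴.
Δρ = 1024 × (-2.682 × 10⁻⁴) = -0.275 kg m⁻³.
Negative Δρ: lighter below, statically unstable.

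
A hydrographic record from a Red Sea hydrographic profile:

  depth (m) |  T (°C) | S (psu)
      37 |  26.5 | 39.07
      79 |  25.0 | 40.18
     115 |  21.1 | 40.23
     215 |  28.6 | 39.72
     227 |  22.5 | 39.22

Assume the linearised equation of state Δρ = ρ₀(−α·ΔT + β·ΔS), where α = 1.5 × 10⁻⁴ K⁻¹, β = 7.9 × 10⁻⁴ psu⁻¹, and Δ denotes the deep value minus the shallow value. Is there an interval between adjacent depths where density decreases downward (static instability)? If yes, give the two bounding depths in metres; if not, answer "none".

Evaluate Δρ/ρ₀ = −αΔT + βΔS across each adjacent pair:
  37–79 m: −αΔT+βΔS = −(1.5 × 10⁻⁴)(-1.5)+(7.9 × 10⁻⁴)(+1.11) = 1.1 × 10⁻³ → stable
  79–115 m: −αΔT+βΔS = −(1.5 × 10⁻⁴)(-3.9)+(7.9 × 10⁻⁴)(+0.05) = 6.2 × 10⁻⁴ → stable
  115–215 m: −αΔT+βΔS = −(1.5 × 10⁻⁴)(+7.5)+(7.9 × 10⁻⁴)(-0.51) = -1.5 × 10⁻³ → UNSTABLE
  215–227 m: −αΔT+βΔS = −(1.5 × 10⁻⁴)(-6.1)+(7.9 × 10⁻⁴)(-0.50) = 5.2 × 10⁻⁴ → stable
The 115–215 m interval has Δρ < 0: lighter water underlies denser water.

115–215 m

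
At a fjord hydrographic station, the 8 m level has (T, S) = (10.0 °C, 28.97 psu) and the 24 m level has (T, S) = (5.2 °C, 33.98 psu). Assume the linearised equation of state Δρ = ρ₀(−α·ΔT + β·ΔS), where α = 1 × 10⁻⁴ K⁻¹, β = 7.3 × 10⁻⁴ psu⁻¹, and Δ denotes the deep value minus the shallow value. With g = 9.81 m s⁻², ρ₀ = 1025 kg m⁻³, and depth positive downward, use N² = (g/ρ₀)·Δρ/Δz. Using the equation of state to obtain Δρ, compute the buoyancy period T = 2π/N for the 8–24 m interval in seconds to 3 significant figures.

ΔT = -4.8 K, ΔS = +5.01 psu (deep − shallow).
Δρ/ρ₀ = −αΔT + βΔS = 4.80 × 10⁻⁴ + 3.6573 × 10⁻³ = 4.1373 × 10⁻³, so Δρ ≈ 4.241 kg m⁻³.
N² = (g/ρ₀)·Δρ/Δz = g·(Δρ/ρ₀)/Δz = 9.81 × 4.1373 × 10⁻³ / 16 = 2.5367 × 10⁻³ s⁻².
N = √(2.5367 × 10⁻³) = 0.050366 rad s⁻¹ → T = 2π/N = 124.75 s ≈ 125 s.

125 s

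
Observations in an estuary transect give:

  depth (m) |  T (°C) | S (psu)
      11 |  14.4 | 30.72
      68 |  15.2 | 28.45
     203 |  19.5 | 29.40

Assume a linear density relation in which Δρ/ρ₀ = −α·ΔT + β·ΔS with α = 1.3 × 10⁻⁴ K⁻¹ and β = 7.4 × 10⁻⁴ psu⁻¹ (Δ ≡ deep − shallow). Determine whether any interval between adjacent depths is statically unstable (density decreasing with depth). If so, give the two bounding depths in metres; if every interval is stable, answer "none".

11–68 m

Evaluate Δρ/ρ₀ = −αΔT + βΔS across each adjacent pair:
  11–68 m: −αΔT+βΔS = −(1.3 × 10⁻⁴)(+0.8)+(7.4 × 10⁻⁴)(-2.27) = -1.8 × 10⁻³ → UNSTABLE
  68–203 m: −αΔT+βΔS = −(1.3 × 10⁻⁴)(+4.3)+(7.4 × 10⁻⁴)(+0.95) = 1.4 × 10⁻⁴ → stable
The 11–68 m interval has Δρ < 0: lighter water underlies denser water.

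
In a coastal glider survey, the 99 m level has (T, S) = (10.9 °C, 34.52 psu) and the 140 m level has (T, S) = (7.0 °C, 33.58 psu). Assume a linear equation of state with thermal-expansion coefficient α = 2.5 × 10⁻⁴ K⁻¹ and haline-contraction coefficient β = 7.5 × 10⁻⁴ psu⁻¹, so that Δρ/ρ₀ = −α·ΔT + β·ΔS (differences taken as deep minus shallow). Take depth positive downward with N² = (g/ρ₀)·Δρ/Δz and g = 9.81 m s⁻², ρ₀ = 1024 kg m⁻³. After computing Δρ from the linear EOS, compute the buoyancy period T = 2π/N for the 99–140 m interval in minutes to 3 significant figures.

ΔT = -3.9 K, ΔS = -0.94 psu (deep − shallow).
Δρ/ρ₀ = −αΔT + βΔS = 9.75 × 10⁻⁴ − 7.05 × 10⁻⁴ = 2.70 × 10⁻⁴, so Δρ ≈ 0.2765 kg m⁻³.
N² = (g/ρ₀)·Δρ/Δz = g·(Δρ/ρ₀)/Δz = 9.81 × 2.70 × 10⁻⁴ / 41 = 6.4602 × 10⁻⁵ s⁻².
N = √(6.4602 × 10⁻⁵) = 8.0375 × 10⁻³ rad s⁻¹ → T = 2π/N = 781.73 s = 13.029 min ≈ 13.0 min.

13.0 min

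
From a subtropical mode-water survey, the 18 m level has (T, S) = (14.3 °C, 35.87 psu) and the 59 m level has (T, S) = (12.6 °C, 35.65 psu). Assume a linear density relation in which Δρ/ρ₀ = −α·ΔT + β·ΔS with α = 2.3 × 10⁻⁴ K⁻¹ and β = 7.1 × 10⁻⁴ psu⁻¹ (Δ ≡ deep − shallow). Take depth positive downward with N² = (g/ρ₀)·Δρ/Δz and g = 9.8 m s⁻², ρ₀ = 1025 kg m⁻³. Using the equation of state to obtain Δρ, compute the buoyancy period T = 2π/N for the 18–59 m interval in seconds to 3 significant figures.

ΔT = -1.7 K, ΔS = -0.22 psu (deep − shallow).
Δρ/ρ₀ = −αΔT + βΔS = 3.91 × 10⁻⁴ − 1.562 × 10⁻⁴ = 2.348 × 10⁻⁴, so Δρ ≈ 0.2407 kg m⁻³.
N² = (g/ρ₀)·Δρ/Δz = g·(Δρ/ρ₀)/Δz = 9.8 × 2.348 × 10⁻⁴ / 41 = 5.6123 × 10⁻⁵ s⁻².
N = √(5.6123 × 10⁻⁵) = 7.4915 × 10⁻³ rad s⁻¹ → T = 2π/N = 838.71 s ≈ 839 s.

839 s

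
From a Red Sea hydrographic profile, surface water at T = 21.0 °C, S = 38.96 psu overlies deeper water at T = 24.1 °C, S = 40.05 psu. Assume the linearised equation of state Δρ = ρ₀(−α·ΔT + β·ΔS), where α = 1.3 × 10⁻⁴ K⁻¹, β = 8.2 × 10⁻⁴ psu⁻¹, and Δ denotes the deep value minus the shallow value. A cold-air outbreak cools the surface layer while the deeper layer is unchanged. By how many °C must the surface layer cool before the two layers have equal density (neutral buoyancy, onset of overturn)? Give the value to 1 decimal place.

Neutral buoyancy requires Δρ = 0, i.e. −α(T_deep − T_surf′) + β(S_deep − S_surf) = 0.
T_surf′ = T_deep − (β/α)·ΔS = 24.1 − (8.2 × 10⁻⁴/1.3 × 10⁻⁴)·(+1.09) = 17.225 °C.
Cooling required: 21.0 − (17.225) = 3.775 °C.

3.8 °C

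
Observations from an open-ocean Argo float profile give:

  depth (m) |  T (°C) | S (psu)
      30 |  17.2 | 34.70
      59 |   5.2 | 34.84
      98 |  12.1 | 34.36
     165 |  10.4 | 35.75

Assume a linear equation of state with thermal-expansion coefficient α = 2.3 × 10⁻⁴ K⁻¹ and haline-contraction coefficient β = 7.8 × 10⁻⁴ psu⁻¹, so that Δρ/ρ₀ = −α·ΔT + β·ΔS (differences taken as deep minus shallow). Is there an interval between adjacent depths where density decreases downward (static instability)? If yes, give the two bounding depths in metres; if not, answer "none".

Evaluate Δρ/ρ₀ = −αΔT + βΔS across each adjacent pair:
  30–59 m: −αΔT+βΔS = −(2.3 × 10⁻⁴)(-12.0)+(7.8 × 10⁻⁴)(+0.14) = 2.9 × 10⁻³ → stable
  59–98 m: −αΔT+βΔS = −(2.3 × 10⁻⁴)(+6.9)+(7.8 × 10⁻⁴)(-0.48) = -2.0 × 10⁻³ → UNSTABLE
  98–165 m: −αΔT+βΔS = −(2.3 × 10⁻⁴)(-1.7)+(7.8 × 10⁻⁴)(+1.39) = 1.5 × 10⁻³ → stable
The 59–98 m interval has Δρ < 0: lighter water underlies denser water.

59–98 m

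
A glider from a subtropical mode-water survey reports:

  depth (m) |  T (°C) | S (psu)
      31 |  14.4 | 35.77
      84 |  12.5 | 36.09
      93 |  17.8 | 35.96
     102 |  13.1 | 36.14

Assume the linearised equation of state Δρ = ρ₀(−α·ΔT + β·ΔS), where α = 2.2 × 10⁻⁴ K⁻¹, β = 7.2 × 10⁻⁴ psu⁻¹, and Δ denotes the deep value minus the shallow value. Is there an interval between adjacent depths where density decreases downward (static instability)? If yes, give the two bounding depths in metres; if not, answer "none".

84–93 m

Evaluate Δρ/ρ₀ = −αΔT + βΔS across each adjacent pair:
  31–84 m: −αΔT+βΔS = −(2.2 × 10⁻⁴)(-1.9)+(7.2 × 10⁻⁴)(+0.32) = 6.5 × 10⁻⁴ → stable
  84–93 m: −αΔT+βΔS = −(2.2 × 10⁻⁴)(+5.3)+(7.2 × 10⁻⁴)(-0.13) = -1.3 × 10⁻³ → UNSTABLE
  93–102 m: −αΔT+βΔS = −(2.2 × 10⁻⁴)(-4.7)+(7.2 × 10⁻⁴)(+0.18) = 1.2 × 10⁻³ → stable
The 84–93 m interval has Δρ < 0: lighter water underlies denser water.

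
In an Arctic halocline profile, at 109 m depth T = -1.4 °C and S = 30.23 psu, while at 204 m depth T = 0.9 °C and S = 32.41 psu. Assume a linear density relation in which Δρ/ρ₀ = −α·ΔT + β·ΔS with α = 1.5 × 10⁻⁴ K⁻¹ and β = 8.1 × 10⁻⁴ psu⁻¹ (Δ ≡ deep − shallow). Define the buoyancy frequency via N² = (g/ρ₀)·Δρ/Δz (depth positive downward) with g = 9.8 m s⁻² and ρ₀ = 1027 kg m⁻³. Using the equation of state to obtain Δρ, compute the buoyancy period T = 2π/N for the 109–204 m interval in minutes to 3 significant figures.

8.65 min

ΔT = +2.3 K, ΔS = +2.18 psu (deep − shallow).
Δρ/ρ₀ = −αΔT + βΔS = -3.45 × 10⁻⁴ + 1.7658 × 10⁻³ = 1.4208 × 10⁻³, so Δρ ≈ 1.459 kg m⁻³.
N² = (g/ρ₀)·Δρ/Δz = g·(Δρ/ρ₀)/Δz = 9.8 × 1.4208 × 10⁻³ / 95 = 1.4657 × 10⁻⁴ s⁻².
N = √(1.4657 × 10⁻⁴) = 0.012107 rad s⁻¹ → T = 2π/N = 518.97 s = 8.6495 min ≈ 8.65 min.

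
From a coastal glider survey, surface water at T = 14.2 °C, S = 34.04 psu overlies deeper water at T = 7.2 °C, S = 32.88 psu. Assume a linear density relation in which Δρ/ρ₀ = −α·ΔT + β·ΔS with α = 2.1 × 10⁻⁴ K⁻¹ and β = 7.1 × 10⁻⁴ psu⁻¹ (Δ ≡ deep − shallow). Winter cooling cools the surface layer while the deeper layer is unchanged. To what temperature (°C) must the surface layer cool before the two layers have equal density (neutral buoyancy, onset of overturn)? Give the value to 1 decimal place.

Neutral buoyancy requires Δρ = 0, i.e. −α(T_deep − T_surf′) + β(S_deep − S_surf) = 0.
T_surf′ = T_deep − (β/α)·ΔS = 7.2 − (7.1 × 10⁻⁴/2.1 × 10⁻⁴)·(-1.16) = 11.122 °C.
Cooling required: 14.2 − (11.122) = 3.078 °C.

11.1 °C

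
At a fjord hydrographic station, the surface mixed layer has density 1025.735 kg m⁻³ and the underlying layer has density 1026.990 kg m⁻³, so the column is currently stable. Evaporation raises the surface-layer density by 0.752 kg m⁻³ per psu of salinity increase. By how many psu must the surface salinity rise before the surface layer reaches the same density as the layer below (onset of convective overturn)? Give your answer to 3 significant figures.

Density deficit of the surface layer: 1026.990 − 1025.735 = 1.255 kg m⁻³.
Required change = 1.255 / 0.752 = 1.67 psu.

1.67 psu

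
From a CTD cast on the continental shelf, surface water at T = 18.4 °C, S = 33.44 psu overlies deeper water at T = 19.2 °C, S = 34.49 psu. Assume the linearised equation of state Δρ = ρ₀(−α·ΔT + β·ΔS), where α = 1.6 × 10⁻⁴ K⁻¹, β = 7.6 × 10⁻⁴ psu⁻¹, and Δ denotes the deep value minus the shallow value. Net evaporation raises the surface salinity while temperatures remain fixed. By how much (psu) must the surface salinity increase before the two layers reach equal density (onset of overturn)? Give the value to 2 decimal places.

0.88 psu

Neutral buoyancy requires −α(T_deep − T_surf) + β(S_deep − S_surf′) = 0.
S_surf′ = S_deep − (α/β)·ΔT = 34.49 − (1.6 × 10⁻⁴/7.6 × 10⁻⁴)·(+0.8) = 34.3216 psu.
Increase required: 34.3216 − 33.44 = 0.8816 psu.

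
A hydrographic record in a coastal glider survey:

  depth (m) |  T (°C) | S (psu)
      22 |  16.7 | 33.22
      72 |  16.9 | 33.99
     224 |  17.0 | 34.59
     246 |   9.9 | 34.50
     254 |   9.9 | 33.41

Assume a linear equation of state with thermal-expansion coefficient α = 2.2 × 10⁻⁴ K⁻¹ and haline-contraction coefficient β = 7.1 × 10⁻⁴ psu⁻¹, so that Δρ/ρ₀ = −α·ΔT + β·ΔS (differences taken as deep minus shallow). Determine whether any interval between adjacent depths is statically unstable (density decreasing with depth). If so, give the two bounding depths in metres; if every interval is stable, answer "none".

246–254 m

Evaluate Δρ/ρ₀ = −αΔT + βΔS across each adjacent pair:
  22–72 m: −αΔT+βΔS = −(2.2 × 10⁻⁴)(+0.2)+(7.1 × 10⁻⁴)(+0.77) = 5.0 × 10⁻⁴ → stable
  72–224 m: −αΔT+βΔS = −(2.2 × 10⁻⁴)(+0.1)+(7.1 × 10⁻⁴)(+0.60) = 4.0 × 10⁻⁴ → stable
  224–246 m: −αΔT+βΔS = −(2.2 × 10⁻⁴)(-7.1)+(7.1 × 10⁻⁴)(-0.09) = 1.5 × 10⁻³ → stable
  246–254 m: −αΔT+βΔS = −(2.2 × 10⁻⁴)(+0.0)+(7.1 × 10⁻⁴)(-1.09) = -7.7 × 10⁻⁴ → UNSTABLE
The 246–254 m interval has Δρ < 0: lighter water underlies denser water.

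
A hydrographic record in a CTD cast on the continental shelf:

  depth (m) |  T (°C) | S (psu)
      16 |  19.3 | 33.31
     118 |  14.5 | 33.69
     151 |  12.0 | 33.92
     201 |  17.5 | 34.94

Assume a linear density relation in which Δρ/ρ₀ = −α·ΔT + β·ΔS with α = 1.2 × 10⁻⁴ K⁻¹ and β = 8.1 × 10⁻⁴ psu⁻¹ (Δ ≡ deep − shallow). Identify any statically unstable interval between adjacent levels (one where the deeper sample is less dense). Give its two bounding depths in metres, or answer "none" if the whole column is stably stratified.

Evaluate Δρ/ρ₀ = −αΔT + βΔS across each adjacent pair:
  16–118 m: −αΔT+βΔS = −(1.2 × 10⁻⁴)(-4.8)+(8.1 × 10⁻⁴)(+0.38) = 8.8 × 10⁻⁴ → stable
  118–151 m: −αΔT+βΔS = −(1.2 × 10⁻⁴)(-2.5)+(8.1 × 10⁻⁴)(+0.23) = 4.9 × 10⁻⁴ → stable
  151–201 m: −αΔT+βΔS = −(1.2 × 10⁻⁴)(+5.5)+(8.1 × 10⁻⁴)(+1.02) = 1.7 × 10⁻⁴ → stable
Every interval has Δρ > 0: the column is stably stratified throughout.

none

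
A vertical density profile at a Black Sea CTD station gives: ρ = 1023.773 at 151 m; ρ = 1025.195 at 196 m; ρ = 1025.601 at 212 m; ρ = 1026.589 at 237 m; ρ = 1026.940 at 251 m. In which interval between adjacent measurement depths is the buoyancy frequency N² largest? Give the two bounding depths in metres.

Compute the density gradient over each adjacent pair:
  151–196 m: Δρ/Δz = 1.422/45 = 0.032 kg m⁻⁴
  196–212 m: Δρ/Δz = 0.406/16 = 0.025 kg m⁻⁴
  212–237 m: Δρ/Δz = 0.988/25 = 0.040 kg m⁻⁴
  237–251 m: Δρ/Δz = 0.351/14 = 0.025 kg m⁻⁴
The largest gradient is in the 212–237 m interval — the pycnocline.

212–237 m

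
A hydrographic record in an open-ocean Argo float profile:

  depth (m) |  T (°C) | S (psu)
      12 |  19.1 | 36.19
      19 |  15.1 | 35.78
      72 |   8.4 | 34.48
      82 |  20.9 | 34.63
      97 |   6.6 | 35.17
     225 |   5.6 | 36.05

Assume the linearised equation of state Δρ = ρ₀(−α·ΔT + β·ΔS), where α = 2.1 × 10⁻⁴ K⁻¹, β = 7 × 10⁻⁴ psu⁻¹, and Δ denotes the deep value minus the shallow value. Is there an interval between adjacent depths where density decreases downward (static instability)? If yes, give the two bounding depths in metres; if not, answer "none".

72–82 m

Evaluate Δρ/ρ₀ = −αΔT + βΔS across each adjacent pair:
  12–19 m: −αΔT+βΔS = −(2.1 × 10⁻⁴)(-4.0)+(7 × 10⁻⁴)(-0.41) = 5.5 × 10⁻⁴ → stable
  19–72 m: −αΔT+βΔS = −(2.1 × 10⁻⁴)(-6.7)+(7 × 10⁻⁴)(-1.30) = 5.0 × 10⁻⁴ → stable
  72–82 m: −αΔT+βΔS = −(2.1 × 10⁻⁴)(+12.5)+(7 × 10⁻⁴)(+0.15) = -2.5 × 10⁻³ → UNSTABLE
  82–97 m: −αΔT+βΔS = −(2.1 × 10⁻⁴)(-14.3)+(7 × 10⁻⁴)(+0.54) = 3.4 × 10⁻³ → stable
  97–225 m: −αΔT+βΔS = −(2.1 × 10⁻⁴)(-1.0)+(7 × 10⁻⁴)(+0.88) = 8.3 × 10⁻⁴ → stable
The 72–82 m interval has Δρ < 0: lighter water underlies denser water.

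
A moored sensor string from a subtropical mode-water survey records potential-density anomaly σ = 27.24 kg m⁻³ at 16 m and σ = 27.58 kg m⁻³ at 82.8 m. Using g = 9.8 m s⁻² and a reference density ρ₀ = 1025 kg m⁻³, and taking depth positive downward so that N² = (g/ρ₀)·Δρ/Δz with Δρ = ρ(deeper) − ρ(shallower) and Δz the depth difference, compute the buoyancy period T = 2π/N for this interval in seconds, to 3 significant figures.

901 s

Δρ = 1027.58 − 1027.24 = 0.34 kg m⁻³ over Δz = 82.8 − 16 = 66.8 m.
N² = (9.8/1025) × (0.34/66.8) = 4.8664 × 10⁻⁵ s⁻².
N = √(4.8664 × 10⁻⁵) = 6.9760 × 10⁻³ rad s⁻¹, so T = 2π/N = 900.69 s ≈ 901 s.
A positive N² confirms static stability across the interval.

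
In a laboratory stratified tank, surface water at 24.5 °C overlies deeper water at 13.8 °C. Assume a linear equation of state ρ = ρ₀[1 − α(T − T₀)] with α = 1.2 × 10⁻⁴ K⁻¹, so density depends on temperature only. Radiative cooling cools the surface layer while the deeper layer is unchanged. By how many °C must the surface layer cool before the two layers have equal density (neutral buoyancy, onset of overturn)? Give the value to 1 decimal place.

10.7 °C

With temperature the only control, equal density requires T_surf′ = T_deep.
T_surf′ = 13.8 °C.
Cooling required: 24.5 − 13.8 = 10.7 °C.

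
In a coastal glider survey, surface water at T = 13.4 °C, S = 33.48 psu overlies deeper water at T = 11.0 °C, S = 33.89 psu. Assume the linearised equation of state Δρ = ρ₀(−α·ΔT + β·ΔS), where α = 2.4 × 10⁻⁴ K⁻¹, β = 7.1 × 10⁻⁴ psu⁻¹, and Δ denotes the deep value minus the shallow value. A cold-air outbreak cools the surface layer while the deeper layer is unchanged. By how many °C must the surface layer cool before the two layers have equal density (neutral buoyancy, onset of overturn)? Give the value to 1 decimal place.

3.6 °C

Neutral buoyancy requires Δρ = 0, i.e. −α(T_deep − T_surf′) + β(S_deep − S_surf) = 0.
T_surf′ = T_deep − (β/α)·ΔS = 11.0 − (7.1 × 10⁻⁴/2.4 × 10⁻⁴)·(+0.41) = 9.787 °C.
Cooling required: 13.4 − (9.787) = 3.613 °C.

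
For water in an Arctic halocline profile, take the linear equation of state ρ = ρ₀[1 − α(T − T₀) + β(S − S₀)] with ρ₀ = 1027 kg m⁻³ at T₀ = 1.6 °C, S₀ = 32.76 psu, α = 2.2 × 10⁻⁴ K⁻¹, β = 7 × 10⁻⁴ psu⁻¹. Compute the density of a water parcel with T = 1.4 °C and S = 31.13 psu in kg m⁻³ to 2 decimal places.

T − T₀ = -0.2 K, S − S₀ = -1.63 psu.
Bracket = 1 − α·(-0.2) + β·(-1.63) = 1 + (-1.097 × 10⁻³) = 0.9989030.
ρ = 1027 × 0.9989030 = 1025.87 kg m⁻³.

1025.87 kg m⁻³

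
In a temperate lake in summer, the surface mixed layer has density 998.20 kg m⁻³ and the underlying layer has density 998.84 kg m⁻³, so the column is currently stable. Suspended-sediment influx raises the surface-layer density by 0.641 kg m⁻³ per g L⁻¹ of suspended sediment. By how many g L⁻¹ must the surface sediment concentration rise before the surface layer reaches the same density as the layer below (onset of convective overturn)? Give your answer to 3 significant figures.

0.998 g L⁻¹

Density deficit of the surface layer: 998.84 − 998.20 = 0.64 kg m⁻³.
Required change = 0.64 / 0.641 = 0.998 g L⁻¹.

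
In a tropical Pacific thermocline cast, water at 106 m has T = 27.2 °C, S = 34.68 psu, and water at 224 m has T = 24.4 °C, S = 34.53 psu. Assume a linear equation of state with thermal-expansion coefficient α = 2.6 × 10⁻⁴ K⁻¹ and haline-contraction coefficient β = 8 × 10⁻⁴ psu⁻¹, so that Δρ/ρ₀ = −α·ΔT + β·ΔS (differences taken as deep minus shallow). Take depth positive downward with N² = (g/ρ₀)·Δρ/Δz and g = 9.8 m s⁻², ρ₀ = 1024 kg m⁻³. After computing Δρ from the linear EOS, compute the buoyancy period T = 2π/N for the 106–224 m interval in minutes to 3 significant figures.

ΔT = -2.8 K, ΔS = -0.15 psu (deep − shallow).
Δρ/ρ₀ = −αΔT + βΔS = 7.28 × 10⁻⁴ − 1.20 × 10⁻⁴ = 6.08 × 10⁻⁴, so Δρ ≈ 0.6226 kg m⁻³.
N² = (g/ρ₀)·Δρ/Δz = g·(Δρ/ρ₀)/Δz = 9.8 × 6.08 × 10⁻⁴ / 118 = 5.0495 × 10⁻⁵ s⁻².
N = √(5.0495 × 10⁻⁵) = 7.1060 × 10⁻³ rad s⁻¹ → T = 2π/N = 884.21 s = 14.737 min ≈ 14.7 min.

14.7 min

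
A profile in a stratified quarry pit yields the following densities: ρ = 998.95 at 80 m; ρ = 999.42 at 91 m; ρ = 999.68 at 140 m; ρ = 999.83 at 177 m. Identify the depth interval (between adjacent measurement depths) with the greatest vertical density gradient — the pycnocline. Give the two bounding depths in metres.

80–91 m

Compute the density gradient over each adjacent pair:
  80–91 m: Δρ/Δz = 0.47/11 = 0.043 kg m⁻⁴
  91–140 m: Δρ/Δz = 0.26/49 = 5.3 × 10⁻³ kg m⁻⁴
  140–177 m: Δρ/Δz = 0.15/37 = 4.1 × 10⁻³ kg m⁻⁴
The largest gradient is in the 80–91 m interval — the pycnocline.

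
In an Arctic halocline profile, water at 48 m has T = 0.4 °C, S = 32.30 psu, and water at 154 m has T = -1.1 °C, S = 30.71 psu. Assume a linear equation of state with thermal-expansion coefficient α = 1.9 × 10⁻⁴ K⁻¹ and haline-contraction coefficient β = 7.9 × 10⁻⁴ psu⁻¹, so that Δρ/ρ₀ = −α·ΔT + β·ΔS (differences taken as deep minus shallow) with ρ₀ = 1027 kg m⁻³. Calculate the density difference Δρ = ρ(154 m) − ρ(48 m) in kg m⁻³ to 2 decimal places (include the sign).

-1.00 kg m⁻³

ΔT = -1.5 K, ΔS = -1.59 psu (deep − shallow).
Δρ/ρ₀ = −(1.9 × 10⁻⁴)(-1.5) + (7.9 × 10⁻⁴)(-1.59) = -9.711 × 10⁻⁴.
Δρ = 1027 × (-9.711 × 10⁻⁴) = -1.00 kg m⁻³.
Negative Δρ: lighter below, statically unstable.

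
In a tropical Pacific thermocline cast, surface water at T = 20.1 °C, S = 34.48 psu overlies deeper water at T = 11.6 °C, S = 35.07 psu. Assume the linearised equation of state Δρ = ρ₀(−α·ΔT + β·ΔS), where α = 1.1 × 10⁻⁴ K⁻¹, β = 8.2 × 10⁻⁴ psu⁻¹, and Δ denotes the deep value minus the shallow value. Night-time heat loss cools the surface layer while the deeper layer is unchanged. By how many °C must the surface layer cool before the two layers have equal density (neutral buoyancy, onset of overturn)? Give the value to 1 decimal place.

Neutral buoyancy requires Δρ = 0, i.e. −α(T_deep − T_surf′) + β(S_deep − S_surf) = 0.
T_surf′ = T_deep − (β/α)·ΔS = 11.6 − (8.2 × 10⁻⁴/1.1 × 10⁻⁴)·(+0.59) = 7.202 °C.
Cooling required: 20.1 − (7.202) = 12.898 °C.

12.9 °C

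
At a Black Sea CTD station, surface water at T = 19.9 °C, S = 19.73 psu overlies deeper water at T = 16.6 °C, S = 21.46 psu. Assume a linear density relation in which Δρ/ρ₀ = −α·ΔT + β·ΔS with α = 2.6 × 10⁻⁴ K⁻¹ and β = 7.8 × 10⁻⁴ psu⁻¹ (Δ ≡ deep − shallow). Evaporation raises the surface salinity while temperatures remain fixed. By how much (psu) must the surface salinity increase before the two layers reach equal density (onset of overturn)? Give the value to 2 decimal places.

2.83 psu

Neutral buoyancy requires −α(T_deep − T_surf) + β(S_deep − S_surf′) = 0.
S_surf′ = S_deep − (α/β)·ΔT = 21.46 − (2.6 × 10⁻⁴/7.8 × 10⁻⁴)·(-3.3) = 22.5600 psu.
Increase required: 22.5600 − 19.73 = 2.8300 psu.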